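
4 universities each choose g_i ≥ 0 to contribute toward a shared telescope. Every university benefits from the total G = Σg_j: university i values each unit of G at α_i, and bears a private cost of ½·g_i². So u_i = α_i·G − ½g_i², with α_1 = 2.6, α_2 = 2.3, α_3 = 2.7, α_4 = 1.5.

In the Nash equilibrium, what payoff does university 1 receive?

University i's FOC: ∂u_i/∂g_i = α_i − g_i = 0, so g_i* = α_i.
NE contributions = (2.6, 2.3, 2.7, 1.5); G = 9.1.
u_1 = α_1·G − ½·(g_1)² = 2.6·9.1 − ½·2.6² = 20.28.

20.28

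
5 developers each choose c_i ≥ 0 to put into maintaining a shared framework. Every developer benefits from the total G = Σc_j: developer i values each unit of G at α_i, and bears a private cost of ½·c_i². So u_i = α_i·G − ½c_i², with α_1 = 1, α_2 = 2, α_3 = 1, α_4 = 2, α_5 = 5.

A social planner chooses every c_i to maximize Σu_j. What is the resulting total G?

Planner FOC: ∂(Σu_j)/∂c_i = (Σα_j) − c_i = 0, so c_i^SO = Σα_j = 11 for every i; G^SO = 55.

55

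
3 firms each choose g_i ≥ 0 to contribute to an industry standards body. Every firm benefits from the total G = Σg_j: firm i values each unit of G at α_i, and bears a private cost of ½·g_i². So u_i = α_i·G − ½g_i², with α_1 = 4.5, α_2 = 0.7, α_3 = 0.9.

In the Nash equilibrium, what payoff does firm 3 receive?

5.085

Firm i's FOC: ∂u_i/∂g_i = α_i − g_i = 0, so g_i* = α_i.
NE contributions = (4.5, 0.7, 0.9); G = 6.1.
u_3 = α_3·G − ½·(g_3)² = 0.9·6.1 − ½·0.9² = 5.085.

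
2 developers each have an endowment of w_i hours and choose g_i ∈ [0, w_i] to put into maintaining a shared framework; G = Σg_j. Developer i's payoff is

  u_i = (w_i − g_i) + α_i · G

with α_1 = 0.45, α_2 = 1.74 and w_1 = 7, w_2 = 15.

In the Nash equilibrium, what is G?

∂u_i/∂g_i = α_i − 1, so developer i contributes w_i if α_i > 1, else 0.
α_i > 1 for i ∈ {2}; NE contributions (0, 15), G = 15.

15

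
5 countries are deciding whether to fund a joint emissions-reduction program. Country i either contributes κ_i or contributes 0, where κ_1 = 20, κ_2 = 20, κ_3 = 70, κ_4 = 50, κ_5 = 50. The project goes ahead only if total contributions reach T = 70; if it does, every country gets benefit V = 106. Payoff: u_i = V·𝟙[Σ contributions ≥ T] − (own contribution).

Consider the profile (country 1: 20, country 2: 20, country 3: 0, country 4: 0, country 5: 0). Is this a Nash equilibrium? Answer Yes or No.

Total = 40 < 70: not provided.
Country 1 (pledges 20, payoff -20): dropping to 0 → total 20, payoff 0. Profitable deviation.

No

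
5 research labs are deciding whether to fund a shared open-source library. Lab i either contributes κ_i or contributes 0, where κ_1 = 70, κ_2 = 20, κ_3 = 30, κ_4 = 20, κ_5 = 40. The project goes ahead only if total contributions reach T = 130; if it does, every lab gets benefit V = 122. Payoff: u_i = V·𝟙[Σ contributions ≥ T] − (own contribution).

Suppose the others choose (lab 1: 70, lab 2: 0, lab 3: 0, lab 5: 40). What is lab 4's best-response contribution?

Others' total = 110. Contributing 20 brings total to 130 ≥ 130: gain V − κ_4 = 102.
Best response: 20.

20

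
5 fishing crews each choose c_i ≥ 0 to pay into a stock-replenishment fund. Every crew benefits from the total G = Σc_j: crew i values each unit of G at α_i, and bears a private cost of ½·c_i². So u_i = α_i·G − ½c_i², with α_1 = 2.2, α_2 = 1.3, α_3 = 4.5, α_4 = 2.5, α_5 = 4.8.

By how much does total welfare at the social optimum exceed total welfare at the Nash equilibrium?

379.17

Crew i's FOC: ∂u_i/∂c_i = α_i − c_i = 0, so c_i* = α_i.
NE contributions = (2.2, 1.3, 4.5, 2.5, 4.8); G = 15.3.
W^NE = (Σα)·G − ½Σα_i² = 15.3² − ½·56.07 = 206.055.
Planner sets c_i = Σα_j = 15.3 for every i, so G^SO = 5·15.3 = 76.5.
W^SO = (Σα)·G^SO − ½·5·(Σα)² = (5/2)·15.3² = 585.225.
Deadweight loss = W^SO − W^NE = 379.17.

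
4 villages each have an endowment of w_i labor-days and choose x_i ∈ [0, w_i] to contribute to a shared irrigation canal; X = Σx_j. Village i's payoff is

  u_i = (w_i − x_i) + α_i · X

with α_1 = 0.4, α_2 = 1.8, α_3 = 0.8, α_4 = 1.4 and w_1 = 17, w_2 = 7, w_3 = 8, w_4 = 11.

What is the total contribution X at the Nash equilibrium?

18

∂u_i/∂x_i = α_i − 1, so village i contributes w_i if α_i > 1, else 0.
α_i > 1 for i ∈ {2, 4}; NE contributions (0, 7, 0, 11), X = 18.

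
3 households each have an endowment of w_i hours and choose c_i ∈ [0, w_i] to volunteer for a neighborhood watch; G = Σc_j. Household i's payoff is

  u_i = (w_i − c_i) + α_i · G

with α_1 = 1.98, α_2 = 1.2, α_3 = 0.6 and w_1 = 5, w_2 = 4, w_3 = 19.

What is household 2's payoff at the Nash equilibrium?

∂u_i/∂c_i = α_i − 1, so household i contributes w_i if α_i > 1, else 0.
α_i > 1 for i ∈ {1, 2}; NE contributions (5, 4, 0), G = 9.
u_2 = (4 − 4) + 1.2·9 = 10.8.

10.8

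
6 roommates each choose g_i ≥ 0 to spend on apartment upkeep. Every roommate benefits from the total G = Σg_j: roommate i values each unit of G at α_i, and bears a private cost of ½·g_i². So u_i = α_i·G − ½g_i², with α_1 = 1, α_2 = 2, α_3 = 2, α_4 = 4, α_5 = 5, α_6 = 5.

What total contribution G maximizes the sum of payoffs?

114

Planner FOC: ∂(Σu_j)/∂g_i = (Σα_j) − g_i = 0, so g_i^SO = Σα_j = 19 for every i; G^SO = 114.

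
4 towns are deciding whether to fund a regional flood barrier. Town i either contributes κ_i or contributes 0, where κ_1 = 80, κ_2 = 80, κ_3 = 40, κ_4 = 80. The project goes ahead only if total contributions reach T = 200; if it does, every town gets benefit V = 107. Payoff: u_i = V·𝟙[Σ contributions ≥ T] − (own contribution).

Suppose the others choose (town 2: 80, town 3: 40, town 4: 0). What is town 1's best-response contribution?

Others' total = 120. Contributing 80 brings total to 200 ≥ 200: gain V − κ_1 = 27.
Best response: 80.

80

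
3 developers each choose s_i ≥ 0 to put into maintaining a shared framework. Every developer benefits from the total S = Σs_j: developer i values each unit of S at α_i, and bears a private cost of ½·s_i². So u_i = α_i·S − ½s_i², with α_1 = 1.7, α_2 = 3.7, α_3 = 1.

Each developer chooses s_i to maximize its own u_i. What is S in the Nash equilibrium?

Developer i's FOC: ∂u_i/∂s_i = α_i − s_i = 0, so s_i* = α_i.
NE contributions = (1.7, 3.7, 1); S = 6.4.

6.4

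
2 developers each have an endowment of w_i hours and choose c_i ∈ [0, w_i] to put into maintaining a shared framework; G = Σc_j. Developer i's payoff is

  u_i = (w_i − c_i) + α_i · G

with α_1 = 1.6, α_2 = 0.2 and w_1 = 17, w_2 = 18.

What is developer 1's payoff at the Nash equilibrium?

27.2

∂u_i/∂c_i = α_i − 1, so developer i contributes w_i if α_i > 1, else 0.
α_i > 1 for i ∈ {1}; NE contributions (17, 0), G = 17.
u_1 = (17 − 17) + 1.6·17 = 27.2.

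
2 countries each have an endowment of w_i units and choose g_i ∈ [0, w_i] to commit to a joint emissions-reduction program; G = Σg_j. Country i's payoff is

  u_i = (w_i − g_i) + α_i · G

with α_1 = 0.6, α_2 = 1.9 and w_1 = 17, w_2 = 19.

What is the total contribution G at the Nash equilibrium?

∂u_i/∂g_i = α_i − 1, so country i contributes w_i if α_i > 1, else 0.
α_i > 1 for i ∈ {2}; NE contributions (0, 19), G = 19.

19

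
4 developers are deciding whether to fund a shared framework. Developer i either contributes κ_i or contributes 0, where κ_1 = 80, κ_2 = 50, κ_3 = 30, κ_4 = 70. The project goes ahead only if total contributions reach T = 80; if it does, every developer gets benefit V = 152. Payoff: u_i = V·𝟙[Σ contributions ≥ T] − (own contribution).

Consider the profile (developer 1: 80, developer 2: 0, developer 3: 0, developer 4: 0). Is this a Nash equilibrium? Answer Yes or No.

Yes

Total = 80 ≥ 80: provided.
Developer 1 (pledges 80, payoff 72): dropping to 0 → total 0, payoff 0. No gain.
Developer 2 (pledges 0, payoff 152): pledging 50 → total 130, payoff 102. No gain.
Developer 3 (pledges 0, payoff 152): pledging 30 → total 110, payoff 122. No gain.
Developer 4 (pledges 0, payoff 152): pledging 70 → total 150, payoff 82. No gain.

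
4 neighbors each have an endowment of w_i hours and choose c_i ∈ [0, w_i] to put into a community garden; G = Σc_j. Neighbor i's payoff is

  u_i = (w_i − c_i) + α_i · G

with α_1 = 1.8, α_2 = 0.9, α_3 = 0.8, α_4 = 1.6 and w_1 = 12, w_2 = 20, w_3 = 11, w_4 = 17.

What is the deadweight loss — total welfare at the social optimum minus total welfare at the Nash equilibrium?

∂u_i/∂c_i = α_i − 1, so neighbor i contributes w_i if α_i > 1, else 0.
α_i > 1 for i ∈ {1, 4}; NE contributions (12, 0, 0, 17), G = 29.
W^NE = Σw_i − G^NE + (Σα_i)·G^NE = 60 + 4.1·29 = 178.9.
Planner: ∂(Σu_j)/∂c_i = Σα_j − 1 = 4.1 > 0, so everyone contributes w_i; G^SO = 60, W^SO = 60 + 4.1·60 = 306.
Deadweight loss = 127.1.

127.1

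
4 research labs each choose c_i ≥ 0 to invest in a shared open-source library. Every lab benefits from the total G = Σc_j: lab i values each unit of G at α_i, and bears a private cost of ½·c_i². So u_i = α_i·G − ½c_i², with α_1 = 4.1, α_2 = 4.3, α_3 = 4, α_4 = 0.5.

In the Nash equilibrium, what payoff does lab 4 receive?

Lab i's FOC: ∂u_i/∂c_i = α_i − c_i = 0, so c_i* = α_i.
NE contributions = (4.1, 4.3, 4, 0.5); G = 12.9.
u_4 = α_4·G − ½·(c_4)² = 0.5·12.9 − ½·0.5² = 6.325.

6.325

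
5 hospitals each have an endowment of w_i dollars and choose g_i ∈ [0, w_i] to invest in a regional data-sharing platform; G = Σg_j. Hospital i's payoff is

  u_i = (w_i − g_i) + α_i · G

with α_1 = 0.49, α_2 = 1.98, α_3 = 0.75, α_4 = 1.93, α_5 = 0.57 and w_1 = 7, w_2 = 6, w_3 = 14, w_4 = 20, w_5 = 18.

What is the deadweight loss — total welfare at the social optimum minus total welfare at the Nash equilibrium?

184.08

∂u_i/∂g_i = α_i − 1, so hospital i contributes w_i if α_i > 1, else 0.
α_i > 1 for i ∈ {2, 4}; NE contributions (0, 6, 0, 20, 0), G = 26.
W^NE = Σw_i − G^NE + (Σα_i)·G^NE = 65 + 4.72·26 = 187.72.
Planner: ∂(Σu_j)/∂g_i = Σα_j − 1 = 4.72 > 0, so everyone contributes w_i; G^SO = 65, W^SO = 65 + 4.72·65 = 371.8.
Deadweight loss = 184.08.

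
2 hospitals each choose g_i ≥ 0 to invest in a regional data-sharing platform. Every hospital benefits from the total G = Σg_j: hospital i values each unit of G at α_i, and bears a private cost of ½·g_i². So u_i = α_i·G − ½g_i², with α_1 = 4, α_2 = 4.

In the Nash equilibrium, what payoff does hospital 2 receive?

24

Hospital i's FOC: ∂u_i/∂g_i = α_i − g_i = 0, so g_i* = α_i.
NE contributions = (4, 4); G = 8.
u_2 = α_2·G − ½·(g_2)² = 4·8 − ½·4² = 24.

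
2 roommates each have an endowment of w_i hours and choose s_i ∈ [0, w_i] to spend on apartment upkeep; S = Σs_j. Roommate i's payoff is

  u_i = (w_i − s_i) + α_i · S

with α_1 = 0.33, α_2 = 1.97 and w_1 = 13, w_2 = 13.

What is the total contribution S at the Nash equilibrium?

13

∂u_i/∂s_i = α_i − 1, so roommate i contributes w_i if α_i > 1, else 0.
α_i > 1 for i ∈ {2}; NE contributions (0, 13), S = 13.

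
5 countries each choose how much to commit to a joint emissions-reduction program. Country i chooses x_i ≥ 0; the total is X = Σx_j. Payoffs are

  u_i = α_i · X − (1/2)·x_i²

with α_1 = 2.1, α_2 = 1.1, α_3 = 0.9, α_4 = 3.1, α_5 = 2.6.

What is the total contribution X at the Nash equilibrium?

Country i's FOC: ∂u_i/∂x_i = α_i − x_i = 0, so x_i* = α_i.
NE contributions = (2.1, 1.1, 0.9, 3.1, 2.6); X = 9.8.

9.8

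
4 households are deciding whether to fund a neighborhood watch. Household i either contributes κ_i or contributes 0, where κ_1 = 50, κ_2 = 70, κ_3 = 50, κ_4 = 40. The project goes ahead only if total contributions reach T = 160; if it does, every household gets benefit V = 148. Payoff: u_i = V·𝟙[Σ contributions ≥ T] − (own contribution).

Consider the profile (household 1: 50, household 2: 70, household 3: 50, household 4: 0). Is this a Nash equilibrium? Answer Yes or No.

Total = 170 ≥ 160: provided.
Household 1 (pledges 50, payoff 98): dropping to 0 → total 120, payoff 0. No gain.
Household 2 (pledges 70, payoff 78): dropping to 0 → total 100, payoff 0. No gain.
Household 3 (pledges 50, payoff 98): dropping to 0 → total 120, payoff 0. No gain.
Household 4 (pledges 0, payoff 148): pledging 40 → total 210, payoff 108. No gain.

Yes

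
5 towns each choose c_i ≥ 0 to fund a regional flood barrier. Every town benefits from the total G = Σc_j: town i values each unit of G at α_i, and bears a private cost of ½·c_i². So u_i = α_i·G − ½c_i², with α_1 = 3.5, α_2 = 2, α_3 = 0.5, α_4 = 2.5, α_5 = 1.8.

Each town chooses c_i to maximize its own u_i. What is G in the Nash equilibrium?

10.3

Town i's FOC: ∂u_i/∂c_i = α_i − c_i = 0, so c_i* = α_i.
NE contributions = (3.5, 2, 0.5, 2.5, 1.8); G = 10.3.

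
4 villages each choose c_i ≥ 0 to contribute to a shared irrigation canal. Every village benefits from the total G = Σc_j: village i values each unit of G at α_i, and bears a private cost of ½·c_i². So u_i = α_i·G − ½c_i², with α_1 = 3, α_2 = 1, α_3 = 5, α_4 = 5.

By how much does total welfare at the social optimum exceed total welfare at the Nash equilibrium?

Village i's FOC: ∂u_i/∂c_i = α_i − c_i = 0, so c_i* = α_i.
NE contributions = (3, 1, 5, 5); G = 14.
W^NE = (Σα)·G − ½Σα_i² = 14² − ½·60 = 166.
Planner sets c_i = Σα_j = 14 for every i, so G^SO = 4·14 = 56.
W^SO = (Σα)·G^SO − ½·4·(Σα)² = (4/2)·14² = 392.
Deadweight loss = W^SO − W^NE = 226.

226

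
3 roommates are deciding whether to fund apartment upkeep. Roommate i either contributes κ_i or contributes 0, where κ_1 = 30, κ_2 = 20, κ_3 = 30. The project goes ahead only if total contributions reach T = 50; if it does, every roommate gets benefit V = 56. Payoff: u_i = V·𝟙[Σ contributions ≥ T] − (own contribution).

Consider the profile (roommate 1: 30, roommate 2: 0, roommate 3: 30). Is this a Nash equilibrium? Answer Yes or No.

Total = 60 ≥ 50: provided.
Roommate 1 (pledges 30, payoff 26): dropping to 0 → total 30, payoff 0. No gain.
Roommate 2 (pledges 0, payoff 56): pledging 20 → total 80, payoff 36. No gain.
Roommate 3 (pledges 30, payoff 26): dropping to 0 → total 30, payoff 0. No gain.

Yes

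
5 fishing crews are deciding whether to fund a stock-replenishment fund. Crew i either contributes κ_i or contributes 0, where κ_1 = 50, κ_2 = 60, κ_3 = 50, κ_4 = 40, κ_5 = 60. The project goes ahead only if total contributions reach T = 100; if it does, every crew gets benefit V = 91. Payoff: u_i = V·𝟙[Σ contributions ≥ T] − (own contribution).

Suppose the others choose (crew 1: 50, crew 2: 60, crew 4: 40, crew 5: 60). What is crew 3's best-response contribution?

Others' total = 210 ≥ 100; contributing adds cost 50 for no extra benefit.
Best response: 0.

0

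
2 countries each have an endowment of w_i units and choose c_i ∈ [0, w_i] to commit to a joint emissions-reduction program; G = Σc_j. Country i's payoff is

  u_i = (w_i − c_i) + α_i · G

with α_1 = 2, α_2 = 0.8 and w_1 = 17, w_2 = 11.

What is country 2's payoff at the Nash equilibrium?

24.6

∂u_i/∂c_i = α_i − 1, so country i contributes w_i if α_i > 1, else 0.
α_i > 1 for i ∈ {1}; NE contributions (17, 0), G = 17.
u_2 = (11 − 0) + 0.8·17 = 24.6.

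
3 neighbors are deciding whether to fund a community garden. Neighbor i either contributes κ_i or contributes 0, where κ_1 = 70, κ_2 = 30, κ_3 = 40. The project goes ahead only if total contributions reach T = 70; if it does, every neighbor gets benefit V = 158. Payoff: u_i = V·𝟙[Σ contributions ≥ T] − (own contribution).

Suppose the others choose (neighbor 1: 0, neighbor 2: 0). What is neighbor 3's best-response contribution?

0

Others' total = 0. Even contributing 40 gives 40 < 70: no benefit either way.
Best response: 0.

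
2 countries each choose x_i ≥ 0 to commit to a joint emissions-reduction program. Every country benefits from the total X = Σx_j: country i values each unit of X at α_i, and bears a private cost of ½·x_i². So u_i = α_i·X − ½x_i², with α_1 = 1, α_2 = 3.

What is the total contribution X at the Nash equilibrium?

4

Country i's FOC: ∂u_i/∂x_i = α_i − x_i = 0, so x_i* = α_i.
NE contributions = (1, 3); X = 4.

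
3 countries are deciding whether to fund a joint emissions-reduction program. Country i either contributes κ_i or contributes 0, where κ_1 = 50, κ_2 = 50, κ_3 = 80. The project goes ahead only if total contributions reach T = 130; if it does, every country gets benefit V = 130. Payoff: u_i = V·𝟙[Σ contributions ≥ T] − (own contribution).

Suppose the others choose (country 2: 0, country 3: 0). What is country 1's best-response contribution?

0

Others' total = 0. Even contributing 50 gives 50 < 130: no benefit either way.
Best response: 0.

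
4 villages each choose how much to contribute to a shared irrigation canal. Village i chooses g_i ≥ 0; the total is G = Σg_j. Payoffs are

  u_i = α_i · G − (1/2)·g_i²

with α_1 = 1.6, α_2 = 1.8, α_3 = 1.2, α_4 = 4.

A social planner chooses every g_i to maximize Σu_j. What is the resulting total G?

Planner FOC: ∂(Σu_j)/∂g_i = (Σα_j) − g_i = 0, so g_i^SO = Σα_j = 8.6 for every i; G^SO = 34.4.

34.4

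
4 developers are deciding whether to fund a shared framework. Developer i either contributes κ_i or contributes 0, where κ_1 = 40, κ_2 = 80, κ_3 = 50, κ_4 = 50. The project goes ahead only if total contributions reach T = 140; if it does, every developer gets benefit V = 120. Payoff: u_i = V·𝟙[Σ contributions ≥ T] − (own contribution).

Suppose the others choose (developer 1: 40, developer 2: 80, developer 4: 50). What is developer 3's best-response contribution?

0

Others' total = 170 ≥ 140; contributing adds cost 50 for no extra benefit.
Best response: 0.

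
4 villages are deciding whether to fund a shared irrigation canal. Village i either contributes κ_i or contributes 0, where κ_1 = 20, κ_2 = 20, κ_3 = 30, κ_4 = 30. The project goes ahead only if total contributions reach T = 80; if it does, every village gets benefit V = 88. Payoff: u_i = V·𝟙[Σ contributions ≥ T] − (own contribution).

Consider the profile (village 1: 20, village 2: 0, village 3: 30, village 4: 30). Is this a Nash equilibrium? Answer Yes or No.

Total = 80 ≥ 80: provided.
Village 1 (pledges 20, payoff 68): dropping to 0 → total 60, payoff 0. No gain.
Village 2 (pledges 0, payoff 88): pledging 20 → total 100, payoff 68. No gain.
Village 3 (pledges 30, payoff 58): dropping to 0 → total 50, payoff 0. No gain.
Village 4 (pledges 30, payoff 58): dropping to 0 → total 50, payoff 0. No gain.

Yes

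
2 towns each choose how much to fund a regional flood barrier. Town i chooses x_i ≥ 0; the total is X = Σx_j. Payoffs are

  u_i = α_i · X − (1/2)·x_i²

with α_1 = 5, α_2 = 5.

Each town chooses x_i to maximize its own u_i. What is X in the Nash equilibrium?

10

Town i's FOC: ∂u_i/∂x_i = α_i − x_i = 0, so x_i* = α_i.
NE contributions = (5, 5); X = 10.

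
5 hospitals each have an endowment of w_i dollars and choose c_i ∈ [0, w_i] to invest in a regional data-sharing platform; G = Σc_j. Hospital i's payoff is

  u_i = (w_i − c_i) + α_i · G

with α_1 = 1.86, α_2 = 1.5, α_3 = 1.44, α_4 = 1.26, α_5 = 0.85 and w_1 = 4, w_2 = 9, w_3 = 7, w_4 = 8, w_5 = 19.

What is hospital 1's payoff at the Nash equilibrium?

∂u_i/∂c_i = α_i − 1, so hospital i contributes w_i if α_i > 1, else 0.
α_i > 1 for i ∈ {1, 2, 3, 4}; NE contributions (4, 9, 7, 8, 0), G = 28.
u_1 = (4 − 4) + 1.86·28 = 52.08.

52.08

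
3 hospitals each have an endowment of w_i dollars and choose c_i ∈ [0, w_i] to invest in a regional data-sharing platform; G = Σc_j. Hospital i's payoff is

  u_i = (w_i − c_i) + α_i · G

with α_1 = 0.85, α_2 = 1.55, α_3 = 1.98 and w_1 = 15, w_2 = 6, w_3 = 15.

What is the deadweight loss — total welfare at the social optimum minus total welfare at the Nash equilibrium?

50.7

∂u_i/∂c_i = α_i − 1, so hospital i contributes w_i if α_i > 1, else 0.
α_i > 1 for i ∈ {2, 3}; NE contributions (0, 6, 15), G = 21.
W^NE = Σw_i − G^NE + (Σα_i)·G^NE = 36 + 3.38·21 = 106.98.
Planner: ∂(Σu_j)/∂c_i = Σα_j − 1 = 3.38 > 0, so everyone contributes w_i; G^SO = 36, W^SO = 36 + 3.38·36 = 157.68.
Deadweight loss = 50.7.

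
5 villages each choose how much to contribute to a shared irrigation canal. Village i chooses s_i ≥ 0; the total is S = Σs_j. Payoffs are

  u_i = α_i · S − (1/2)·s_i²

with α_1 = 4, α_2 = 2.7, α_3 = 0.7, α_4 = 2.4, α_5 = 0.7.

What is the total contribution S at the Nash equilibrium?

Village i's FOC: ∂u_i/∂s_i = α_i − s_i = 0, so s_i* = α_i.
NE contributions = (4, 2.7, 0.7, 2.4, 0.7); S = 10.5.

10.5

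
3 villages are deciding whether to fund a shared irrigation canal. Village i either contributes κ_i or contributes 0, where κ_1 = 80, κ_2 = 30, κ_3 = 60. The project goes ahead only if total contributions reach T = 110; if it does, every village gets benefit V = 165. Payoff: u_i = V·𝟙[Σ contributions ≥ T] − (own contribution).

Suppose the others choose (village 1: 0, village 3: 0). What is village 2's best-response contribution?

Others' total = 0. Even contributing 30 gives 30 < 110: no benefit either way.
Best response: 0.

0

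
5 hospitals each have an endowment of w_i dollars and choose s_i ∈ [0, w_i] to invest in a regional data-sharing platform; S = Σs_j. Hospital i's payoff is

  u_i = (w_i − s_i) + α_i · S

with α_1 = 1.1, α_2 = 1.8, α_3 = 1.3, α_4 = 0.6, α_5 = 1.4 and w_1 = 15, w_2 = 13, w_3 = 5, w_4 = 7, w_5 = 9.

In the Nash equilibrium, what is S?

∂u_i/∂s_i = α_i − 1, so hospital i contributes w_i if α_i > 1, else 0.
α_i > 1 for i ∈ {1, 2, 3, 5}; NE contributions (15, 13, 5, 0, 9), S = 42.

42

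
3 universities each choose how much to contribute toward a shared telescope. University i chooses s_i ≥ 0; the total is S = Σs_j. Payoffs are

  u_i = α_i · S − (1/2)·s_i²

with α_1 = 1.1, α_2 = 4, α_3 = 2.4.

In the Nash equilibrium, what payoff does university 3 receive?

15.12

University i's FOC: ∂u_i/∂s_i = α_i − s_i = 0, so s_i* = α_i.
NE contributions = (1.1, 4, 2.4); S = 7.5.
u_3 = α_3·S − ½·(s_3)² = 2.4·7.5 − ½·2.4² = 15.12.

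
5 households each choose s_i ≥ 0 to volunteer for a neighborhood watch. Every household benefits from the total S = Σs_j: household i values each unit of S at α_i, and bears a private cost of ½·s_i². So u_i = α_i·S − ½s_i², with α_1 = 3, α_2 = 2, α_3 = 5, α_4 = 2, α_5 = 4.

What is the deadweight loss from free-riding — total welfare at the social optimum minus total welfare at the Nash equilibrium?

413

Household i's FOC: ∂u_i/∂s_i = α_i − s_i = 0, so s_i* = α_i.
NE contributions = (3, 2, 5, 2, 4); S = 16.
W^NE = (Σα)·S − ½Σα_i² = 16² − ½·58 = 227.
Planner sets s_i = Σα_j = 16 for every i, so S^SO = 5·16 = 80.
W^SO = (Σα)·S^SO − ½·5·(Σα)² = (5/2)·16² = 640.
Deadweight loss = W^SO − W^NE = 413.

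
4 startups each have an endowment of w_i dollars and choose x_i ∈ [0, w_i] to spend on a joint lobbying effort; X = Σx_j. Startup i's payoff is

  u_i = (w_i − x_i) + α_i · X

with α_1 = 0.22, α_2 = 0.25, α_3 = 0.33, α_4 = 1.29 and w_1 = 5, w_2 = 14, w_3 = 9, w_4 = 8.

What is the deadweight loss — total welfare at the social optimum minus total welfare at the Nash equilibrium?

∂u_i/∂x_i = α_i − 1, so startup i contributes w_i if α_i > 1, else 0.
α_i > 1 for i ∈ {4}; NE contributions (0, 0, 0, 8), X = 8.
W^NE = Σw_i − X^NE + (Σα_i)·X^NE = 36 + 1.09·8 = 44.72.
Planner: ∂(Σu_j)/∂x_i = Σα_j − 1 = 1.09 > 0, so everyone contributes w_i; X^SO = 36, W^SO = 36 + 1.09·36 = 75.24.
Deadweight loss = 30.52.

30.52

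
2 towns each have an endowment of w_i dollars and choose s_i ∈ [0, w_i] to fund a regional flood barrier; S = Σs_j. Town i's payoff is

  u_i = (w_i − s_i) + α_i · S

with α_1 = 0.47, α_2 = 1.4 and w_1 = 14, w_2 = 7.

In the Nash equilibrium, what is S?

∂u_i/∂s_i = α_i − 1, so town i contributes w_i if α_i > 1, else 0.
α_i > 1 for i ∈ {2}; NE contributions (0, 7), S = 7.

7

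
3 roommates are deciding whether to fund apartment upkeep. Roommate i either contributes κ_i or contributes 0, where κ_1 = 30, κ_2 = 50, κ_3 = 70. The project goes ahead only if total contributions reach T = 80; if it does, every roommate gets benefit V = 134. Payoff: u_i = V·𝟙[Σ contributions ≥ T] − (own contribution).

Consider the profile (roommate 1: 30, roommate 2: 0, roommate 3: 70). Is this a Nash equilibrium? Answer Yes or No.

Total = 100 ≥ 80: provided.
Roommate 1 (pledges 30, payoff 104): dropping to 0 → total 70, payoff 0. No gain.
Roommate 2 (pledges 0, payoff 134): pledging 50 → total 150, payoff 84. No gain.
Roommate 3 (pledges 70, payoff 64): dropping to 0 → total 30, payoff 0. No gain.

Yes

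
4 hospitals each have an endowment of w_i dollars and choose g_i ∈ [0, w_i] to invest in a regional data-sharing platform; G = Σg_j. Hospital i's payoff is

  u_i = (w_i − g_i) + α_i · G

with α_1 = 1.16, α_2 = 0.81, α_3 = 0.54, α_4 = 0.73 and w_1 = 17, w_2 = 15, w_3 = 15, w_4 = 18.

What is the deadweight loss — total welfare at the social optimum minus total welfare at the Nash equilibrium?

107.52

∂u_i/∂g_i = α_i − 1, so hospital i contributes w_i if α_i > 1, else 0.
α_i > 1 for i ∈ {1}; NE contributions (17, 0, 0, 0), G = 17.
W^NE = Σw_i − G^NE + (Σα_i)·G^NE = 65 + 2.24·17 = 103.08.
Planner: ∂(Σu_j)/∂g_i = Σα_j − 1 = 2.24 > 0, so everyone contributes w_i; G^SO = 65, W^SO = 65 + 2.24·65 = 210.6.
Deadweight loss = 107.52.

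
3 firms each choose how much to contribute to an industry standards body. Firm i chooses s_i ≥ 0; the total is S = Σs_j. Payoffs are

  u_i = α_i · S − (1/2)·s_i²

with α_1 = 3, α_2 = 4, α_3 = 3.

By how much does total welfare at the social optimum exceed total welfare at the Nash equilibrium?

67

Firm i's FOC: ∂u_i/∂s_i = α_i − s_i = 0, so s_i* = α_i.
NE contributions = (3, 4, 3); S = 10.
W^NE = (Σα)·S − ½Σα_i² = 10² − ½·34 = 83.
Planner sets s_i = Σα_j = 10 for every i, so S^SO = 3·10 = 30.
W^SO = (Σα)·S^SO − ½·3·(Σα)² = (3/2)·10² = 150.
Deadweight loss = W^SO − W^NE = 67.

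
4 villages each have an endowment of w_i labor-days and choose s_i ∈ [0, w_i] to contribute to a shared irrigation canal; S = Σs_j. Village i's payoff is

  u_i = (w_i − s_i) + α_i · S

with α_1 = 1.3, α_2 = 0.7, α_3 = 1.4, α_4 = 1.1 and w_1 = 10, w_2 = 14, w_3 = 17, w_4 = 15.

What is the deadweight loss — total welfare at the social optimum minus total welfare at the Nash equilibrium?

∂u_i/∂s_i = α_i − 1, so village i contributes w_i if α_i > 1, else 0.
α_i > 1 for i ∈ {1, 3, 4}; NE contributions (10, 0, 17, 15), S = 42.
W^NE = Σw_i − S^NE + (Σα_i)·S^NE = 56 + 3.5·42 = 203.
Planner: ∂(Σu_j)/∂s_i = Σα_j − 1 = 3.5 > 0, so everyone contributes w_i; S^SO = 56, W^SO = 56 + 3.5·56 = 252.
Deadweight loss = 49.

49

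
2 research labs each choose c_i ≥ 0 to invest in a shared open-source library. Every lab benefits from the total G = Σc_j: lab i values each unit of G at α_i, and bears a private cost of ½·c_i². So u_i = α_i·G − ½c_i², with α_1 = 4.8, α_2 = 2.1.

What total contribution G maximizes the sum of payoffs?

Planner FOC: ∂(Σu_j)/∂c_i = (Σα_j) − c_i = 0, so c_i^SO = Σα_j = 6.9 for every i; G^SO = 13.8.

13.8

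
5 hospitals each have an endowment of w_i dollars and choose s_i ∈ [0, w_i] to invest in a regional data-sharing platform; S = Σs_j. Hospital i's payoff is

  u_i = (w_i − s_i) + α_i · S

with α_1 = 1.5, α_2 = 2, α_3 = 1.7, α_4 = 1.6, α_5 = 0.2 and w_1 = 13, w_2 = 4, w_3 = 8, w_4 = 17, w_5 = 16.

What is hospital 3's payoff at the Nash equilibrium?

∂u_i/∂s_i = α_i − 1, so hospital i contributes w_i if α_i > 1, else 0.
α_i > 1 for i ∈ {1, 2, 3, 4}; NE contributions (13, 4, 8, 17, 0), S = 42.
u_3 = (8 − 8) + 1.7·42 = 71.4.

71.4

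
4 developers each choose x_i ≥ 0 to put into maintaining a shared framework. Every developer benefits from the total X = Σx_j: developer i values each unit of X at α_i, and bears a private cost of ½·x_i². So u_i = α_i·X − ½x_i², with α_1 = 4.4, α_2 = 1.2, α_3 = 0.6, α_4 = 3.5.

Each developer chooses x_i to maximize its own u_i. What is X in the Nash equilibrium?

9.7

Developer i's FOC: ∂u_i/∂x_i = α_i − x_i = 0, so x_i* = α_i.
NE contributions = (4.4, 1.2, 0.6, 3.5); X = 9.7.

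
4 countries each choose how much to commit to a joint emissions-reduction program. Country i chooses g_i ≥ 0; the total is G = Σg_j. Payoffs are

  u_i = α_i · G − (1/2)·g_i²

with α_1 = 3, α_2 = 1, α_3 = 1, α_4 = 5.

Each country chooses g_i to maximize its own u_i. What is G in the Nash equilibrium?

10

Country i's FOC: ∂u_i/∂g_i = α_i − g_i = 0, so g_i* = α_i.
NE contributions = (3, 1, 1, 5); G = 10.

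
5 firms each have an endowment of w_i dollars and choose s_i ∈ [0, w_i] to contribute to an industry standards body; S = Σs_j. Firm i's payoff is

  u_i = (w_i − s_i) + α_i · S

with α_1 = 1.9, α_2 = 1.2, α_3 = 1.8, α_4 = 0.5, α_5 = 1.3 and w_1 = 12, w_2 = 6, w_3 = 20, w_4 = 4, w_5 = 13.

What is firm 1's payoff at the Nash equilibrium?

∂u_i/∂s_i = α_i − 1, so firm i contributes w_i if α_i > 1, else 0.
α_i > 1 for i ∈ {1, 2, 3, 5}; NE contributions (12, 6, 20, 0, 13), S = 51.
u_1 = (12 − 12) + 1.9·51 = 96.9.

96.9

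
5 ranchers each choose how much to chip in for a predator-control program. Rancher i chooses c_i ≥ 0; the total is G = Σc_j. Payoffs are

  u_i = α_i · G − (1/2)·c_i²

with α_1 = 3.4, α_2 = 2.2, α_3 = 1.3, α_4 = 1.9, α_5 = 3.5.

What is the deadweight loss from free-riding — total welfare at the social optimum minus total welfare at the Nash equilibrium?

243.91

Rancher i's FOC: ∂u_i/∂c_i = α_i − c_i = 0, so c_i* = α_i.
NE contributions = (3.4, 2.2, 1.3, 1.9, 3.5); G = 12.3.
W^NE = (Σα)·G − ½Σα_i² = 12.3² − ½·33.95 = 134.315.
Planner sets c_i = Σα_j = 12.3 for every i, so G^SO = 5·12.3 = 61.5.
W^SO = (Σα)·G^SO − ½·5·(Σα)² = (5/2)·12.3² = 378.225.
Deadweight loss = W^SO − W^NE = 243.91.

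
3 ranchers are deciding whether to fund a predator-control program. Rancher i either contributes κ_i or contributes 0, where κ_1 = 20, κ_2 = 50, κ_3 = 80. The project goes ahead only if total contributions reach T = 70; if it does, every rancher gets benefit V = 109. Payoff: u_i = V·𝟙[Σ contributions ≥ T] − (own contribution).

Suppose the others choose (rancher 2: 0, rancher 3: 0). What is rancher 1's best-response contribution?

Others' total = 0. Even contributing 20 gives 20 < 70: no benefit either way.
Best response: 0.

0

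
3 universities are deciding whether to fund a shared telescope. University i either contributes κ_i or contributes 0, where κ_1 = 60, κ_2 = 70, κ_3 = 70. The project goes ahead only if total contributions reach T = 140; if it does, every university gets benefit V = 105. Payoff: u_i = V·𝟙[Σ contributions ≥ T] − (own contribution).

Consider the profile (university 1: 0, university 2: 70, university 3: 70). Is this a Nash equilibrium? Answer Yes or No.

Yes

Total = 140 ≥ 140: provided.
University 1 (pledges 0, payoff 105): pledging 60 → total 200, payoff 45. No gain.
University 2 (pledges 70, payoff 35): dropping to 0 → total 70, payoff 0. No gain.
University 3 (pledges 70, payoff 35): dropping to 0 → total 70, payoff 0. No gain.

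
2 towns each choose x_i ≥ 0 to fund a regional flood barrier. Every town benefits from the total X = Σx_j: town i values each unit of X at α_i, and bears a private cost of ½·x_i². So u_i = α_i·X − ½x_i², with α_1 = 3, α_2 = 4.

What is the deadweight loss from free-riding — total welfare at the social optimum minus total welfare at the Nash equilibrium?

12.5

Town i's FOC: ∂u_i/∂x_i = α_i − x_i = 0, so x_i* = α_i.
NE contributions = (3, 4); X = 7.
W^NE = (Σα)·X − ½Σα_i² = 7² − ½·25 = 36.5.
Planner sets x_i = Σα_j = 7 for every i, so X^SO = 2·7 = 14.
W^SO = (Σα)·X^SO − ½·2·(Σα)² = (2/2)·7² = 49.
Deadweight loss = W^SO − W^NE = 12.5.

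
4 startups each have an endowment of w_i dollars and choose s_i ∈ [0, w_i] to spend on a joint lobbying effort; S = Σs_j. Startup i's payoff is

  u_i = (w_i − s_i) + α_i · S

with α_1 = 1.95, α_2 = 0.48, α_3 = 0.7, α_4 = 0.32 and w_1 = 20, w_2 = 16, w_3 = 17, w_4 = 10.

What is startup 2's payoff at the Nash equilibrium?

25.6

∂u_i/∂s_i = α_i − 1, so startup i contributes w_i if α_i > 1, else 0.
α_i > 1 for i ∈ {1}; NE contributions (20, 0, 0, 0), S = 20.
u_2 = (16 − 0) + 0.48·20 = 25.6.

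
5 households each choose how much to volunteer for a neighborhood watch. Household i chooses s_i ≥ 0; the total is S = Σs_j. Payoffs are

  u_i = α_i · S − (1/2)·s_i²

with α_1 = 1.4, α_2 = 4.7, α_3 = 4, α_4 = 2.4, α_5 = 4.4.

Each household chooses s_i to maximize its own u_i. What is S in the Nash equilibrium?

Household i's FOC: ∂u_i/∂s_i = α_i − s_i = 0, so s_i* = α_i.
NE contributions = (1.4, 4.7, 4, 2.4, 4.4); S = 16.9.

16.9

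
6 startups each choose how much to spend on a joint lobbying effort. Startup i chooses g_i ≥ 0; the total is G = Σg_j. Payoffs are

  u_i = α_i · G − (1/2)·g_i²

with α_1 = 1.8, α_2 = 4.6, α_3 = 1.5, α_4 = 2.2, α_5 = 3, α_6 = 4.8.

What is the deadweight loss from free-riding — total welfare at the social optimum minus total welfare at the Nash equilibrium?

Startup i's FOC: ∂u_i/∂g_i = α_i − g_i = 0, so g_i* = α_i.
NE contributions = (1.8, 4.6, 1.5, 2.2, 3, 4.8); G = 17.9.
W^NE = (Σα)·G − ½Σα_i² = 17.9² − ½·63.53 = 288.645.
Planner sets g_i = Σα_j = 17.9 for every i, so G^SO = 6·17.9 = 107.4.
W^SO = (Σα)·G^SO − ½·6·(Σα)² = (6/2)·17.9² = 961.23.
Deadweight loss = W^SO − W^NE = 672.585.

672.585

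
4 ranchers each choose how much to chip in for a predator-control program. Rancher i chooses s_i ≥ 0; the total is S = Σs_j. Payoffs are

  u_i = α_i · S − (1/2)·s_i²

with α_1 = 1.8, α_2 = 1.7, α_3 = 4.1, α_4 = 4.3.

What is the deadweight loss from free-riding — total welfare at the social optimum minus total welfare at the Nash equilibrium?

Rancher i's FOC: ∂u_i/∂s_i = α_i − s_i = 0, so s_i* = α_i.
NE contributions = (1.8, 1.7, 4.1, 4.3); S = 11.9.
W^NE = (Σα)·S − ½Σα_i² = 11.9² − ½·41.43 = 120.895.
Planner sets s_i = Σα_j = 11.9 for every i, so S^SO = 4·11.9 = 47.6.
W^SO = (Σα)·S^SO − ½·4·(Σα)² = (4/2)·11.9² = 283.22.
Deadweight loss = W^SO − W^NE = 162.325.

162.325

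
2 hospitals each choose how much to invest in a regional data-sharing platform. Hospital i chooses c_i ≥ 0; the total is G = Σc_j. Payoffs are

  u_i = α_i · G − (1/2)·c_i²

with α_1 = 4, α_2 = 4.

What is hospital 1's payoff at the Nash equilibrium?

Hospital i's FOC: ∂u_i/∂c_i = α_i − c_i = 0, so c_i* = α_i.
NE contributions = (4, 4); G = 8.
u_1 = α_1·G − ½·(c_1)² = 4·8 − ½·4² = 24.

24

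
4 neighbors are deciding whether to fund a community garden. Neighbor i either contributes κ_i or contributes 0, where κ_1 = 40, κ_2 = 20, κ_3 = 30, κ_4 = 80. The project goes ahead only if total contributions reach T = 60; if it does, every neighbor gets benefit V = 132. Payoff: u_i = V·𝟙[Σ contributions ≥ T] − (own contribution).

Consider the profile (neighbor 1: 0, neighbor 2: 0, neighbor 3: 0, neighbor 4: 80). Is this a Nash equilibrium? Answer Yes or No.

Total = 80 ≥ 60: provided.
Neighbor 1 (pledges 0, payoff 132): pledging 40 → total 120, payoff 92. No gain.
Neighbor 2 (pledges 0, payoff 132): pledging 20 → total 100, payoff 112. No gain.
Neighbor 3 (pledges 0, payoff 132): pledging 30 → total 110, payoff 102. No gain.
Neighbor 4 (pledges 80, payoff 52): dropping to 0 → total 0, payoff 0. No gain.

Yes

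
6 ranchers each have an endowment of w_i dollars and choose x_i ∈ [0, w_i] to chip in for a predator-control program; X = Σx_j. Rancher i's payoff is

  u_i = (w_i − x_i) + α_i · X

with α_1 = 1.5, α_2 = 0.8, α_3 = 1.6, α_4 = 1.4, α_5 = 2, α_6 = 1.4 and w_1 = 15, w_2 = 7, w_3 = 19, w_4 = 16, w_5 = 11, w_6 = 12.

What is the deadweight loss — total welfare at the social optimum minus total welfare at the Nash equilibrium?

53.9

∂u_i/∂x_i = α_i − 1, so rancher i contributes w_i if α_i > 1, else 0.
α_i > 1 for i ∈ {1, 3, 4, 5, 6}; NE contributions (15, 0, 19, 16, 11, 12), X = 73.
W^NE = Σw_i − X^NE + (Σα_i)·X^NE = 80 + 7.7·73 = 642.1.
Planner: ∂(Σu_j)/∂x_i = Σα_j − 1 = 7.7 > 0, so everyone contributes w_i; X^SO = 80, W^SO = 80 + 7.7·80 = 696.
Deadweight loss = 53.9.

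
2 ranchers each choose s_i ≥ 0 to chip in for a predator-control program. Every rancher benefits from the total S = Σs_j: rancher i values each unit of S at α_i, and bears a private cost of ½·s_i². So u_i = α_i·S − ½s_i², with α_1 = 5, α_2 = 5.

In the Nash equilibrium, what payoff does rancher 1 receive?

37.5

Rancher i's FOC: ∂u_i/∂s_i = α_i − s_i = 0, so s_i* = α_i.
NE contributions = (5, 5); S = 10.
u_1 = α_1·S − ½·(s_1)² = 5·10 − ½·5² = 37.5.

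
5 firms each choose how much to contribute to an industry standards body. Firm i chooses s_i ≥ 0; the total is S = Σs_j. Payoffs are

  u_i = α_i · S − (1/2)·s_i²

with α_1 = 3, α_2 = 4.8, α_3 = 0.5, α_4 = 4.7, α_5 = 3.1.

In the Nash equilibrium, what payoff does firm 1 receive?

Firm i's FOC: ∂u_i/∂s_i = α_i − s_i = 0, so s_i* = α_i.
NE contributions = (3, 4.8, 0.5, 4.7, 3.1); S = 16.1.
u_1 = α_1·S − ½·(s_1)² = 3·16.1 − ½·3² = 43.8.

43.8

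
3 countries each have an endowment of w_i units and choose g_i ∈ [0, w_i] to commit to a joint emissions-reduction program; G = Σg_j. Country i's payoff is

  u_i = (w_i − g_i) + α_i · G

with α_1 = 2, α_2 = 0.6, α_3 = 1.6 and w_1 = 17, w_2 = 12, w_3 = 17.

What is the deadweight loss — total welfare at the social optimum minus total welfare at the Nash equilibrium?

∂u_i/∂g_i = α_i − 1, so country i contributes w_i if α_i > 1, else 0.
α_i > 1 for i ∈ {1, 3}; NE contributions (17, 0, 17), G = 34.
W^NE = Σw_i − G^NE + (Σα_i)·G^NE = 46 + 3.2·34 = 154.8.
Planner: ∂(Σu_j)/∂g_i = Σα_j − 1 = 3.2 > 0, so everyone contributes w_i; G^SO = 46, W^SO = 46 + 3.2·46 = 193.2.
Deadweight loss = 38.4.

38.4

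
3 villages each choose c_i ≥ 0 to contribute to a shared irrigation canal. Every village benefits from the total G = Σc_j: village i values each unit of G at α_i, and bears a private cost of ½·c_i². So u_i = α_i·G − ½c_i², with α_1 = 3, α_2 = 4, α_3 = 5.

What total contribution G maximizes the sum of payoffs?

36

Planner FOC: ∂(Σu_j)/∂c_i = (Σα_j) − c_i = 0, so c_i^SO = Σα_j = 12 for every i; G^SO = 36.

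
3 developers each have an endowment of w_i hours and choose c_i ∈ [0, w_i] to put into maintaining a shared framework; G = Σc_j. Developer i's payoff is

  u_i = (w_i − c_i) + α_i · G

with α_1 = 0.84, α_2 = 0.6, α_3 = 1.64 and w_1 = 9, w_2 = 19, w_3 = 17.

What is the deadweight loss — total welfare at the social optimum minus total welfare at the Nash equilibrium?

58.24

∂u_i/∂c_i = α_i − 1, so developer i contributes w_i if α_i > 1, else 0.
α_i > 1 for i ∈ {3}; NE contributions (0, 0, 17), G = 17.
W^NE = Σw_i − G^NE + (Σα_i)·G^NE = 45 + 2.08·17 = 80.36.
Planner: ∂(Σu_j)/∂c_i = Σα_j − 1 = 2.08 > 0, so everyone contributes w_i; G^SO = 45, W^SO = 45 + 2.08·45 = 138.6.
Deadweight loss = 58.24.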